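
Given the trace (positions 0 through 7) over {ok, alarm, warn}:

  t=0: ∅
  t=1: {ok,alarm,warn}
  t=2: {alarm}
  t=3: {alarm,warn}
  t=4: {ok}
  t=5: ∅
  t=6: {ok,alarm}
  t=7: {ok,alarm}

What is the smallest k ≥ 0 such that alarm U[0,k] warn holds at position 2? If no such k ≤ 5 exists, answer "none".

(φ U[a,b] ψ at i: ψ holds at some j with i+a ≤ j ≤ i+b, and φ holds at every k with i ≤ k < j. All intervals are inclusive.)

Need earliest j ≥ 2 with warn, and alarm at every k in [2,j-1].
  j=2: rhs fails.
  j=3: rhs holds; lhs holds on [2,2]. k = 1.

1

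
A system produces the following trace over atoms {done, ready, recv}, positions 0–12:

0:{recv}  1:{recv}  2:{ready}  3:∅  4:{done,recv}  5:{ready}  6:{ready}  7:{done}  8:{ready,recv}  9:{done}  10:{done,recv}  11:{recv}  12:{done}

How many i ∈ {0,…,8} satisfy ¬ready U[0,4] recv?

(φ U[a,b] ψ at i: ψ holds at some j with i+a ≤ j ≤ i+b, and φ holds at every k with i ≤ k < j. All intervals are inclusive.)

6

Evaluate at each i in [0,8]:
  i=0: ✓ (rhs at j=0)
  i=1: ✓ (rhs at j=1)
  i=2: ✗ (lhs fails at k=2 before rhs at j=4)
  i=3: ✓ (rhs at j=4; lhs holds on [3,3])
  i=4: ✓ (rhs at j=4)
  i=5: ✗ (lhs fails at k=5 before rhs at j=8)
  i=6: ✗ (lhs fails at k=6 before rhs at j=8)
  i=7: ✓ (rhs at j=8; lhs holds on [7,7])
  i=8: ✓ (rhs at j=8)
Positions where it holds: {0, 1, 3, 4, 7, 8} → 6.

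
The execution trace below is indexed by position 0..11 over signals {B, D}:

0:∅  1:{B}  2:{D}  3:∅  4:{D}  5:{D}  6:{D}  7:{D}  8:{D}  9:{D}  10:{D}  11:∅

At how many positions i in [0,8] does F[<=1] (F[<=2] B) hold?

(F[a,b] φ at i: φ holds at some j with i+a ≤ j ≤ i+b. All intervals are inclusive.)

2

Evaluate at each i in [0,8]:
  i=0: ✓ (witness j=0)
  i=1: ✓ (witness j=1)
  i=2: ✗ (none in [2,3])
  i=3: ✗ (none in [3,4])
  i=4: ✗ (none in [4,5])
  i=5: ✗ (none in [5,6])
  i=6: ✗ (none in [6,7])
  i=7: ✗ (none in [7,8])
  i=8: ✗ (none in [8,9])
Positions where it holds: {0, 1} → 2.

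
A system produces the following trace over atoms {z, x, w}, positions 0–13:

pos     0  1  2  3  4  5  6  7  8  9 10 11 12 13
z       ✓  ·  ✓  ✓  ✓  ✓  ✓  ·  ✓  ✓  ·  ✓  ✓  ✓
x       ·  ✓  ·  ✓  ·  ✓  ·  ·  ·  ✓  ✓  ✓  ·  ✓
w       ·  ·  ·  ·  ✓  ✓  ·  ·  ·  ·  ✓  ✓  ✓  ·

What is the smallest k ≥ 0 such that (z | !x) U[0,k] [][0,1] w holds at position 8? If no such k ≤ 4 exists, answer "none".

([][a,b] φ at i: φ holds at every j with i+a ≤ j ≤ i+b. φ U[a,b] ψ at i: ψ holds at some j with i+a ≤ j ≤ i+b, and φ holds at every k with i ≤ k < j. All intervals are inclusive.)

Need earliest j ≥ 8 with [][0,1] w, and (z | !x) at every k in [8,j-1].
  j=8: rhs fails.
  j=9: rhs fails.
  j=10: rhs holds; lhs holds on [8,9]. k = 2.

2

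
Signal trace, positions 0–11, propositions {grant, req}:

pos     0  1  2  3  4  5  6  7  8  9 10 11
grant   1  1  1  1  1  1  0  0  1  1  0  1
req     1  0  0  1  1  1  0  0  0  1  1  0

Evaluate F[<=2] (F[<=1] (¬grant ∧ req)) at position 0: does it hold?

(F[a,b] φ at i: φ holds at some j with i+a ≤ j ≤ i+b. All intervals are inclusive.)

Check F[<=1] (¬grant ∧ req) at each j in [0,2]:
  j=0: fails (none in [0,1])
  j=1: fails (none in [1,2])
  j=2: fails (none in [2,3])
No position in the window satisfies it → formula fails.

False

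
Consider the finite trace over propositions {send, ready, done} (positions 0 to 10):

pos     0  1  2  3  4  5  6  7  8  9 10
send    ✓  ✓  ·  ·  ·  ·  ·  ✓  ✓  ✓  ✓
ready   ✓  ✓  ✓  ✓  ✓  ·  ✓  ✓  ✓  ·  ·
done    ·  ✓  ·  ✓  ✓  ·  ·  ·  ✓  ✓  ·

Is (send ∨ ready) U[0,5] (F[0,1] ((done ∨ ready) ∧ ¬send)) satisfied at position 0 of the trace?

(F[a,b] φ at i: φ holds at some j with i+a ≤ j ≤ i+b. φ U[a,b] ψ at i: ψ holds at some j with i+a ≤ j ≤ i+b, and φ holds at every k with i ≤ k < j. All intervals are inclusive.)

True

Need some j in [0,5] with F[0,1] ((done ∨ ready) ∧ ¬send), and (send ∨ ready) at every k in [0,j-1].
  j=0: F[0,1] ((done ∨ ready) ∧ ¬send) — fails (none in [0,1]).
  j=1: F[0,1] ((done ∨ ready) ∧ ¬send) holds; (send ∨ ready) holds at every k in [0,0] → satisfied.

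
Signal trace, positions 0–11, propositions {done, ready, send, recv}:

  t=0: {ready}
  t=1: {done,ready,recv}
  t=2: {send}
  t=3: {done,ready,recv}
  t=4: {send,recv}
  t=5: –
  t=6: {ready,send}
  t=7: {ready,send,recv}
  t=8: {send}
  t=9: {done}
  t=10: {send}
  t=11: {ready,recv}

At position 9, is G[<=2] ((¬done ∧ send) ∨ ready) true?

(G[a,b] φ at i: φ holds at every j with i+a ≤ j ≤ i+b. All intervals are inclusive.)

Check ((¬done ∧ send) ∨ ready) at every j in [9,11]:
  j=9: false
  j=10: true
  j=11: true
Fails at j=9 → formula fails.

Does not hold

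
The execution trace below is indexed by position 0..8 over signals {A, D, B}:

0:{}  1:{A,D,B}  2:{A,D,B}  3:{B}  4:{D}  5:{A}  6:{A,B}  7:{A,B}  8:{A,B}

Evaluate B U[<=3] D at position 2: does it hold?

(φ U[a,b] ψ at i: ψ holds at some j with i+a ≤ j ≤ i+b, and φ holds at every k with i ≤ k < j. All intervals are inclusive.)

Need some j in [2,5] with D, and B at every k in [2,j-1].
  j=2: D holds; no prefix to check → satisfied.

True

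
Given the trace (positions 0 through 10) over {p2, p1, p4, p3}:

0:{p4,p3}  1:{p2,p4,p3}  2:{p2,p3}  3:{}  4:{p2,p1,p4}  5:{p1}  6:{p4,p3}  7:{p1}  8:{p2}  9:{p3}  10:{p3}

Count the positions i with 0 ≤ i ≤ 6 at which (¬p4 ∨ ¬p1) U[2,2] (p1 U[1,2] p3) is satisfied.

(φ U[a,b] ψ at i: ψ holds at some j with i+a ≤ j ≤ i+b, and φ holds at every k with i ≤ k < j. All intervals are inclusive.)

1

Evaluate at each i in [0,6]:
  i=0: ✗ (no rhs in [2,2])
  i=1: ✗ (no rhs in [3,3])
  i=2: ✓ (rhs at j=4; lhs holds on [2,3])
  i=3: ✗ (lhs fails at k=4 before rhs at j=5)
  i=4: ✗ (no rhs in [6,6])
  i=5: ✗ (no rhs in [7,7])
  i=6: ✗ (no rhs in [8,8])
Positions where it holds: {2} → 1.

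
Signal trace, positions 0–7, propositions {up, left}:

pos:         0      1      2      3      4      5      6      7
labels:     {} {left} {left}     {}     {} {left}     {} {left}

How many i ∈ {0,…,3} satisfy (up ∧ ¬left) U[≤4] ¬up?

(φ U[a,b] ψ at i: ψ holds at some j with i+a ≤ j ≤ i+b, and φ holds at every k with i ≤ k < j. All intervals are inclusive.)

4

Evaluate at each i in [0,3]:
  i=0: ✓ (rhs at j=0)
  i=1: ✓ (rhs at j=1)
  i=2: ✓ (rhs at j=2)
  i=3: ✓ (rhs at j=3)
Positions where it holds: {0, 1, 2, 3} → 4.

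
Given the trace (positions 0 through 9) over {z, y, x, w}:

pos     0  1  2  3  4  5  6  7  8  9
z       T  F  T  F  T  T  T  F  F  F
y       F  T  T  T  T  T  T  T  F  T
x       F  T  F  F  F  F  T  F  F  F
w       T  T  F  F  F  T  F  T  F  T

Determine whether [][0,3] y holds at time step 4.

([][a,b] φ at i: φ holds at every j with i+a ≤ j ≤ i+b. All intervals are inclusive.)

Check y at every j in [4,7]:
  j=4: true
  j=5: true
  j=6: true
  j=7: true
All positions satisfy it → formula holds.

Yes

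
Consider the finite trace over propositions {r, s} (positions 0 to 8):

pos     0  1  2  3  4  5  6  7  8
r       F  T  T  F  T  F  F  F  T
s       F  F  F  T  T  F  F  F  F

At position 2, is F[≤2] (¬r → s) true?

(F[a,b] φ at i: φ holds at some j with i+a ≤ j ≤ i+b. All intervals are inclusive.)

Check (¬r → s) at each j in [2,4]:
  j=2: true
  j=3: true
  j=4: true
Found at j=2 → formula holds.

Yes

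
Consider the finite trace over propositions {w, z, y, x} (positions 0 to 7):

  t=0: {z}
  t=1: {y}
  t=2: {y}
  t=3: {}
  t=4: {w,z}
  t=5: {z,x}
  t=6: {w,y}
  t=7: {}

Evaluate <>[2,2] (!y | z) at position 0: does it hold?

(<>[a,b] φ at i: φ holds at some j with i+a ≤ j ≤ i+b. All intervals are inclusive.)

Check (!y | z) at each j in [2,2]:
  j=2: false
No position in the window satisfies it → formula fails.

No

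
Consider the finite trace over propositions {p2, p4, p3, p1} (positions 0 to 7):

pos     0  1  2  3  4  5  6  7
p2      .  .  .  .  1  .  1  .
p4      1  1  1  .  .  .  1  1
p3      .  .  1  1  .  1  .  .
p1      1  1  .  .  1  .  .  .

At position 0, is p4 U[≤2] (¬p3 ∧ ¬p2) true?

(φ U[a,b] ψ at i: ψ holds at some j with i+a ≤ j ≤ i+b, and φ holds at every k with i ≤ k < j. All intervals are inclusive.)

Need some j in [0,2] with (¬p3 ∧ ¬p2), and p4 at every k in [0,j-1].
  j=0: (¬p3 ∧ ¬p2) holds; no prefix to check → satisfied.

Yes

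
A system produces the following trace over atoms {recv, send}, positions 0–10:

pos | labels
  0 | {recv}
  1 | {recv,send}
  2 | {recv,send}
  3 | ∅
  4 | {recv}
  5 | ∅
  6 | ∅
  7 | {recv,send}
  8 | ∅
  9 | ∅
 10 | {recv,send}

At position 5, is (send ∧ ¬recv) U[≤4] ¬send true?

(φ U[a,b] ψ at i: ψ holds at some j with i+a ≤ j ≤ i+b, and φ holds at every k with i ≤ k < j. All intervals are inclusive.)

Need some j in [5,9] with ¬send, and (send ∧ ¬recv) at every k in [5,j-1].
  j=5: ¬send holds; no prefix to check → satisfied.

Holds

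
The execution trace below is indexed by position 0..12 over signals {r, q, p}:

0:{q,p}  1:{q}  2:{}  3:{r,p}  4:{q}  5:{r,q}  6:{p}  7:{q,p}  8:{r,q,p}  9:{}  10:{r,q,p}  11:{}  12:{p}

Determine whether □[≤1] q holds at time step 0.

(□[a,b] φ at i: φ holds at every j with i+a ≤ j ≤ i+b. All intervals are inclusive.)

Check q at every j in [0,1]:
  j=0: true
  j=1: true
All positions satisfy it → formula holds.

True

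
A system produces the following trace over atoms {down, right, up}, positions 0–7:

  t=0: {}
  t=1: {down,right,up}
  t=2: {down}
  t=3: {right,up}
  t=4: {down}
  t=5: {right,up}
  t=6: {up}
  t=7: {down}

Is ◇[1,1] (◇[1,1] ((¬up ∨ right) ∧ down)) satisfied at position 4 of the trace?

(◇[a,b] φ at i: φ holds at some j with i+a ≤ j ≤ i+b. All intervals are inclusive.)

False

Check ◇[1,1] ((¬up ∨ right) ∧ down) at each j in [5,5]:
  j=5: fails (none in [6,6])
No position in the window satisfies it → formula fails.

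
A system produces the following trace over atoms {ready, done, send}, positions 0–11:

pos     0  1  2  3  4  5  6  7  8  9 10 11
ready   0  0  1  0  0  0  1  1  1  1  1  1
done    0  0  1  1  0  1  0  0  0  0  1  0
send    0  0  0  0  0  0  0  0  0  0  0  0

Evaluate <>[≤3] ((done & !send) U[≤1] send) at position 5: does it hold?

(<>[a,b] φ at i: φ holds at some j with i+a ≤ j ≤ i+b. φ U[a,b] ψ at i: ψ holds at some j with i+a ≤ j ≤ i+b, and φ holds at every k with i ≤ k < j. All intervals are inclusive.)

Check ((done & !send) U[≤1] send) at each j in [5,8]:
  j=5: fails
  j=6: fails
  j=7: fails
  j=8: fails
No position in the window satisfies it → formula fails.

False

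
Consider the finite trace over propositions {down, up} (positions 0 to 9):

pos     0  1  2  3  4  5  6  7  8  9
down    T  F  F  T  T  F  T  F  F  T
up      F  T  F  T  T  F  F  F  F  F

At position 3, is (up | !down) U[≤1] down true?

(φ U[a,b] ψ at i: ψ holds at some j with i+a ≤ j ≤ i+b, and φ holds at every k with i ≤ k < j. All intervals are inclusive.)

Yes

Need some j in [3,4] with down, and (up | !down) at every k in [3,j-1].
  j=3: down holds; no prefix to check → satisfied.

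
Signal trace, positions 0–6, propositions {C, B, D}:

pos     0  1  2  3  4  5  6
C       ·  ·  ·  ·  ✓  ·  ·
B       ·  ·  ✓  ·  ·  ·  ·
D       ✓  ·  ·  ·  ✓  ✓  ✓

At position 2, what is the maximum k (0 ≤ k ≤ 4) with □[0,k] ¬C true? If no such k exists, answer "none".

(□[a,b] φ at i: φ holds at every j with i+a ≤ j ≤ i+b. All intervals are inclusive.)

¬C must hold from j=2 onward; find where it first fails.
  j=2: holds
  j=3: holds
  j=4: fails
Holds on [2,3], so largest k = 1.

1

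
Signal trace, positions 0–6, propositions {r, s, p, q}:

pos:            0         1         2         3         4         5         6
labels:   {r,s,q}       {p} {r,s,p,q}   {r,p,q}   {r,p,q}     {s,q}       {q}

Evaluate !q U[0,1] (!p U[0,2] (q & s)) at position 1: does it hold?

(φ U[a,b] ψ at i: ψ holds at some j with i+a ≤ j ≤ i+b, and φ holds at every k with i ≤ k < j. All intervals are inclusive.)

Holds

Need some j in [1,2] with (!p U[0,2] (q & s)), and !q at every k in [1,j-1].
  j=1: (!p U[0,2] (q & s)) — fails.
  j=2: (!p U[0,2] (q & s)) holds; !q holds at every k in [1,1] → satisfied.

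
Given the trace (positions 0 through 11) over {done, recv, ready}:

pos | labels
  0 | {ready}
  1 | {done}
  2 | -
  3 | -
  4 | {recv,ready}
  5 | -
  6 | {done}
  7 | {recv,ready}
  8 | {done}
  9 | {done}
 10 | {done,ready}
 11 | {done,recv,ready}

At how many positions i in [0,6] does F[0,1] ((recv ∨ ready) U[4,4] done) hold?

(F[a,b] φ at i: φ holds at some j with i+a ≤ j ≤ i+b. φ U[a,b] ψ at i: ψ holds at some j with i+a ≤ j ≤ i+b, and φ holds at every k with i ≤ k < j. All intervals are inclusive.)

0

Evaluate at each i in [0,6]:
  i=0: ✗ (none in [0,1])
  i=1: ✗ (none in [1,2])
  i=2: ✗ (none in [2,3])
  i=3: ✗ (none in [3,4])
  i=4: ✗ (none in [4,5])
  i=5: ✗ (none in [5,6])
  i=6: ✗ (none in [6,7])
Positions where it holds: {} → 0.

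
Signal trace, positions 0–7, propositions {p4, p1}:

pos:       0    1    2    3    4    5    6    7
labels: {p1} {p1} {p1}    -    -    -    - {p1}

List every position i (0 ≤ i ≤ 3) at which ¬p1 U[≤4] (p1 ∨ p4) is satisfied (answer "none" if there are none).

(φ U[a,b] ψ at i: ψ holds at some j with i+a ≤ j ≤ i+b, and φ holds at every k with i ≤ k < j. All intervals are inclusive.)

Evaluate at each i in [0,3]:
  i=0: ✓ (rhs at j=0)
  i=1: ✓ (rhs at j=1)
  i=2: ✓ (rhs at j=2)
  i=3: ✓ (rhs at j=7; lhs holds on [3,6])

0, 1, 2, 3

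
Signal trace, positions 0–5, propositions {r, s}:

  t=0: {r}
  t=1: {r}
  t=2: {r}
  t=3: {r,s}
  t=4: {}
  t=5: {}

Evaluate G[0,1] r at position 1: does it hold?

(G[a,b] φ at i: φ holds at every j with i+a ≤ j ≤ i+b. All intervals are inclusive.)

Holds

Check r at every j in [1,2]:
  j=1: true
  j=2: true
All positions satisfy it → formula holds.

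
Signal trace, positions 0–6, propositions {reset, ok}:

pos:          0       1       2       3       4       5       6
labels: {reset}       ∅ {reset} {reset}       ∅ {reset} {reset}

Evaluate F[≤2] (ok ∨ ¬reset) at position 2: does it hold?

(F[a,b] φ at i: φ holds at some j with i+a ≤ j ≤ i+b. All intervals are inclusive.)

Check (ok ∨ ¬reset) at each j in [2,4]:
  j=2: false
  j=3: false
  j=4: true
Found at j=4 → formula holds.

Yes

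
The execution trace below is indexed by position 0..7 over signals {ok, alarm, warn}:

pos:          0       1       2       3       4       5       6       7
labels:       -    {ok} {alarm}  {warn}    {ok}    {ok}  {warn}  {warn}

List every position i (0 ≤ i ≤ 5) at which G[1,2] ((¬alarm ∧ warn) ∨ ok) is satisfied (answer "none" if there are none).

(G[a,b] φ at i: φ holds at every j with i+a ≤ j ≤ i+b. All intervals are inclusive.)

Evaluate at each i in [0,5]:
  i=0: ✗ (fails at j=2)
  i=1: ✗ (fails at j=2)
  i=2: ✓ (all of [3,4])
  i=3: ✓ (all of [4,5])
  i=4: ✓ (all of [5,6])
  i=5: ✓ (all of [6,7])

2, 3, 4, 5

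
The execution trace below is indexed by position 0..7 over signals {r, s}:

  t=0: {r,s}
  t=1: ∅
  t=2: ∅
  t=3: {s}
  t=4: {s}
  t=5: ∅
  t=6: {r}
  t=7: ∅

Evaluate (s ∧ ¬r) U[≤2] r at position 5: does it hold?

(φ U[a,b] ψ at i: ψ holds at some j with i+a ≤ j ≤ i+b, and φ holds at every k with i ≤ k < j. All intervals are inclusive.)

Does not hold

Need some j in [5,7] with r, and (s ∧ ¬r) at every k in [5,j-1].
  j=5: r false.
  j=6: r holds, but (s ∧ ¬r) fails at k=5 → not this j.
  j=7: r false.
No j in the window works → until fails.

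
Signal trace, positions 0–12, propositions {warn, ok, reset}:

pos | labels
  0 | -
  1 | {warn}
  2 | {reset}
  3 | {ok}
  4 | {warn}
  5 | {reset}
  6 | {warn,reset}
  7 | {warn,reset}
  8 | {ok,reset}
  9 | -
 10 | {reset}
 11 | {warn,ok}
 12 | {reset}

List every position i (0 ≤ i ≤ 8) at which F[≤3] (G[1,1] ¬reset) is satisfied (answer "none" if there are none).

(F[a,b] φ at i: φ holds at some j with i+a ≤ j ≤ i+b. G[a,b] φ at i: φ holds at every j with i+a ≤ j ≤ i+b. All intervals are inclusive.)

Evaluate at each i in [0,8]:
  i=0: ✓ (witness j=0)
  i=1: ✓ (witness j=2)
  i=2: ✓ (witness j=2)
  i=3: ✓ (witness j=3)
  i=4: ✗ (none in [4,7])
  i=5: ✓ (witness j=8)
  i=6: ✓ (witness j=8)
  i=7: ✓ (witness j=8)
  i=8: ✓ (witness j=8)

0, 1, 2, 3, 5, 6, 7, 8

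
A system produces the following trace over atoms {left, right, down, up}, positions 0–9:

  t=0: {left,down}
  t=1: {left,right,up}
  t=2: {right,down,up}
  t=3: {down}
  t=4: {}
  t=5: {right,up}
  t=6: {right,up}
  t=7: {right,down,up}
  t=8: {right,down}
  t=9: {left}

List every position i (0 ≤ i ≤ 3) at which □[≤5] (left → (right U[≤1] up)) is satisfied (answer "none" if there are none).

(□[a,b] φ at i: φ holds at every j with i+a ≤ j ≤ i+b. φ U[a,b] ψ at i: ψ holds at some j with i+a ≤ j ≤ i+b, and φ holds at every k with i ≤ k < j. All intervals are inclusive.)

1, 2, 3

Evaluate at each i in [0,3]:
  i=0: ✗ (fails at j=0)
  i=1: ✓ (all of [1,6])
  i=2: ✓ (all of [2,7])
  i=3: ✓ (all of [3,8])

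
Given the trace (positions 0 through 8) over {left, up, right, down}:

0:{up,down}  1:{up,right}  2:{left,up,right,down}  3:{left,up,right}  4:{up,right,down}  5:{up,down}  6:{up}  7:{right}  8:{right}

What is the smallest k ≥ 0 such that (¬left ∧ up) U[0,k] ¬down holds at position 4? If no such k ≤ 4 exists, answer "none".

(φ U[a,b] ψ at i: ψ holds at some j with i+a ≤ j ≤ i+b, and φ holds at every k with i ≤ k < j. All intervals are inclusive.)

2

Need earliest j ≥ 4 with ¬down, and (¬left ∧ up) at every k in [4,j-1].
  j=4: rhs fails.
  j=5: rhs fails.
  j=6: rhs holds; lhs holds on [4,5]. k = 2.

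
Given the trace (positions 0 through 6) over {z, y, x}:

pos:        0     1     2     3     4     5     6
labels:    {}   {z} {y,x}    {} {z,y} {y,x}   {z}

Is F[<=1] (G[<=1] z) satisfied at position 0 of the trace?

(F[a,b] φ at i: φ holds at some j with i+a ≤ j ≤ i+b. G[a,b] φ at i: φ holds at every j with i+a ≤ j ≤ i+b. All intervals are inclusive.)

No

Check G[<=1] z at each j in [0,1]:
  j=0: fails at 0
  j=1: fails at 2
No position in the window satisfies it → formula fails.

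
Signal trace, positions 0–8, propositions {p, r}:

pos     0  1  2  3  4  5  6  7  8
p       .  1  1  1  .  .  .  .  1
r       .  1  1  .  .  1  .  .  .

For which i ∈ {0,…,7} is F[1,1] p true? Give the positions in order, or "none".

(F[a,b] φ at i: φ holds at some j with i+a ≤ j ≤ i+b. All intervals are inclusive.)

Evaluate at each i in [0,7]:
  i=0: ✓ (witness j=1)
  i=1: ✓ (witness j=2)
  i=2: ✓ (witness j=3)
  i=3: ✗ (none in [4,4])
  i=4: ✗ (none in [5,5])
  i=5: ✗ (none in [6,6])
  i=6: ✗ (none in [7,7])
  i=7: ✓ (witness j=8)

0, 1, 2, 7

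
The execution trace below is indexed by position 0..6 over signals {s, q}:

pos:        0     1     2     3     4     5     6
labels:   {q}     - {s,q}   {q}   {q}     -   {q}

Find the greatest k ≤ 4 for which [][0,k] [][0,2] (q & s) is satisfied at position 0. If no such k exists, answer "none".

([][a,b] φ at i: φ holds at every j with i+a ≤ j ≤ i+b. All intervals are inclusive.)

none

[][0,2] (q & s) must hold from j=0 onward; find where it first fails.
  j=0: fails → no k works.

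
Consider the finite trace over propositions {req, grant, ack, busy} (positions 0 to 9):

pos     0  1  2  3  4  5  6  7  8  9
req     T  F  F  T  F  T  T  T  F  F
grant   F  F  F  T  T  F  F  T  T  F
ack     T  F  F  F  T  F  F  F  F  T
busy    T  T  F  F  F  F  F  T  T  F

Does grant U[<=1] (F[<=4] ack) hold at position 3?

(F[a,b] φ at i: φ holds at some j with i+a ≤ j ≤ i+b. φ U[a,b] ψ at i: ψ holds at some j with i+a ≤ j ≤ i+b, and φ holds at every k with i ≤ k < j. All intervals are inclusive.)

Need some j in [3,4] with F[<=4] ack, and grant at every k in [3,j-1].
  j=3: F[<=4] ack holds; no prefix to check → satisfied.

True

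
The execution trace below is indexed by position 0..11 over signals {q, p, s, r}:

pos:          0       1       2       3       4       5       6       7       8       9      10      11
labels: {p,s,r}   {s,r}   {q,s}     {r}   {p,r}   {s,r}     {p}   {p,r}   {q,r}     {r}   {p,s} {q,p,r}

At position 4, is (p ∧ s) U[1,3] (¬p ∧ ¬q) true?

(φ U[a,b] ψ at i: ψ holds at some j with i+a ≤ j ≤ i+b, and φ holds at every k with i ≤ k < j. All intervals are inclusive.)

Need some j in [5,7] with (¬p ∧ ¬q), and (p ∧ s) at every k in [4,j-1].
  j=5: (¬p ∧ ¬q) holds, but (p ∧ s) fails at k=4 → not this j.
  j=6: (¬p ∧ ¬q) false.
  j=7: (¬p ∧ ¬q) false.
No j in the window works → until fails.

False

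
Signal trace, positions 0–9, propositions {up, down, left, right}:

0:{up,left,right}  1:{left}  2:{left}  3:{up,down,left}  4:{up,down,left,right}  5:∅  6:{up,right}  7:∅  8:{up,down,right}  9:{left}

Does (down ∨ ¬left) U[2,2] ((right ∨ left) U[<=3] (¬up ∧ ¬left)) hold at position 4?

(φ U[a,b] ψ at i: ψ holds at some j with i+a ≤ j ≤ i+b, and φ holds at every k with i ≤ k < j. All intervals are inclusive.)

Need some j in [6,6] with ((right ∨ left) U[<=3] (¬up ∧ ¬left)), and (down ∨ ¬left) at every k in [4,j-1].
  j=6: ((right ∨ left) U[<=3] (¬up ∧ ¬left)) holds; (down ∨ ¬left) holds at every k in [4,5] → satisfied.

Yes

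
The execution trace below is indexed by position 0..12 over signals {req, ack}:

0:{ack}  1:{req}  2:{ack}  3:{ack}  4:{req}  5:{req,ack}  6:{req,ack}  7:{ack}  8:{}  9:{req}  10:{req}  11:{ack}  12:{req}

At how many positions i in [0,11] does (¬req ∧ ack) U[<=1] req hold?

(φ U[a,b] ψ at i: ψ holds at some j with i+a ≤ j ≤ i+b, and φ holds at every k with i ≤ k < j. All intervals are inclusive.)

Evaluate at each i in [0,11]:
  i=0: ✓ (rhs at j=1; lhs holds on [0,0])
  i=1: ✓ (rhs at j=1)
  i=2: ✗ (no rhs in [2,3])
  i=3: ✓ (rhs at j=4; lhs holds on [3,3])
  i=4: ✓ (rhs at j=4)
  i=5: ✓ (rhs at j=5)
  i=6: ✓ (rhs at j=6)
  i=7: ✗ (no rhs in [7,8])
  i=8: ✗ (lhs fails at k=8 before rhs at j=9)
  i=9: ✓ (rhs at j=9)
  i=10: ✓ (rhs at j=10)
  i=11: ✓ (rhs at j=12; lhs holds on [11,11])
Positions where it holds: {0, 1, 3, 4, 5, 6, 9, 10, 11} → 9.

9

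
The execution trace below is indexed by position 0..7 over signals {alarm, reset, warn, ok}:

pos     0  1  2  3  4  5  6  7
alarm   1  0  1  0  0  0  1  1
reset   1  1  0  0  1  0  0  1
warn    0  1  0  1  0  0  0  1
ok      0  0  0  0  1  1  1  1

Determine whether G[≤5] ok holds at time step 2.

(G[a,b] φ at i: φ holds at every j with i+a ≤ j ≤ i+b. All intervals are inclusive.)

False

Check ok at every j in [2,7]:
  j=2: false
  j=3: false
  j=4: true
  j=5: true
  j=6: true
  j=7: true
Fails at j=2 → formula fails.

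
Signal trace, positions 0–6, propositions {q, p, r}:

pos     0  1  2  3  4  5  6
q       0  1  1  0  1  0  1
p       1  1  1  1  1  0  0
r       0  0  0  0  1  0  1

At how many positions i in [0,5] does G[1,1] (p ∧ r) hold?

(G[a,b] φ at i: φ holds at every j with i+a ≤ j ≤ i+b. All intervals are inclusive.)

Evaluate at each i in [0,5]:
  i=0: ✗ (fails at j=1)
  i=1: ✗ (fails at j=2)
  i=2: ✗ (fails at j=3)
  i=3: ✓ (all of [4,4])
  i=4: ✗ (fails at j=5)
  i=5: ✗ (fails at j=6)
Positions where it holds: {3} → 1.

1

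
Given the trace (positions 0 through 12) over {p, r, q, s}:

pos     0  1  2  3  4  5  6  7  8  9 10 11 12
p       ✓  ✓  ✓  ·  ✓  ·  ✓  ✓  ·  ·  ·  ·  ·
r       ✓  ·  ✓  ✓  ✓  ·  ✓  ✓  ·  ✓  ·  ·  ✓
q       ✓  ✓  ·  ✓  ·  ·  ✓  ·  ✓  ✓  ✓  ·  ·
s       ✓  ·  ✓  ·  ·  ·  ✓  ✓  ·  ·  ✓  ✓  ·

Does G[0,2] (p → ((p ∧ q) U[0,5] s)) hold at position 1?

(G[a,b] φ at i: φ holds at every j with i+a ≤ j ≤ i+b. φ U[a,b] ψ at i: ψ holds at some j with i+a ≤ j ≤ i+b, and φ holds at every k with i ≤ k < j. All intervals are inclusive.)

Check (p → ((p ∧ q) U[0,5] s)) at every j in [1,3]:
  j=1: antecedent true; consequent holds → ✓
  j=2: antecedent true; consequent holds → ✓
  j=3: antecedent false → ✓
All positions satisfy it → formula holds.

Holds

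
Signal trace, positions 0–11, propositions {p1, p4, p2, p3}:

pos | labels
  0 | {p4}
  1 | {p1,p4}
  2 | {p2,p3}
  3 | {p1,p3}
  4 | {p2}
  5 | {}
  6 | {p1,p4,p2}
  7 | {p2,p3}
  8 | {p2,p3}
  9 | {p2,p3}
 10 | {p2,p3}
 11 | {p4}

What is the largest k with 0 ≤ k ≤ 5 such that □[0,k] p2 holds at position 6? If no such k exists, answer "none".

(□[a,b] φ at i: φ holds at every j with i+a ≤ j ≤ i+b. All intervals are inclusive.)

4

p2 must hold from j=6 onward; find where it first fails.
  j=6: holds
  j=7: holds
  j=8: holds
  j=9: holds
  j=10: holds
  j=11: fails
Holds on [6,10], so largest k = 4.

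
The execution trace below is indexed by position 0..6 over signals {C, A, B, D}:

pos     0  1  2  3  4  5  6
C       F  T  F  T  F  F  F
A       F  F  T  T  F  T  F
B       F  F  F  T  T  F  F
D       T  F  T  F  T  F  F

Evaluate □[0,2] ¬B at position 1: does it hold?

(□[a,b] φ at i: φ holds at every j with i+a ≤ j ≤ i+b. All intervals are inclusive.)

Does not hold

Check ¬B at every j in [1,3]:
  j=1: true
  j=2: true
  j=3: false
Fails at j=3 → formula fails.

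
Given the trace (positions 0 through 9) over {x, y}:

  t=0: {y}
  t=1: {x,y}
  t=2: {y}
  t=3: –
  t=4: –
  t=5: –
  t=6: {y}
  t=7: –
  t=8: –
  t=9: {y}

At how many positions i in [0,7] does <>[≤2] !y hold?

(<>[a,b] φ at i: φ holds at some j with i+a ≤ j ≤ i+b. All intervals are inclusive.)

7

Evaluate at each i in [0,7]:
  i=0: ✗ (none in [0,2])
  i=1: ✓ (witness j=3)
  i=2: ✓ (witness j=3)
  i=3: ✓ (witness j=3)
  i=4: ✓ (witness j=4)
  i=5: ✓ (witness j=5)
  i=6: ✓ (witness j=7)
  i=7: ✓ (witness j=7)
Positions where it holds: {1, 2, 3, 4, 5, 6, 7} → 7.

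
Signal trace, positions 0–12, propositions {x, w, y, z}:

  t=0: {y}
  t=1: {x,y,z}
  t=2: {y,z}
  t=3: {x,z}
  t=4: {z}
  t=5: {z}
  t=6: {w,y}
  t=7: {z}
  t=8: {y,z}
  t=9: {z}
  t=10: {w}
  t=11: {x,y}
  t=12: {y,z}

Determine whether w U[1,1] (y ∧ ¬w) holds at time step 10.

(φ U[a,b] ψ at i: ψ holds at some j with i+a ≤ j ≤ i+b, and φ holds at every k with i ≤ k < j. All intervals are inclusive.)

Holds

Need some j in [11,11] with (y ∧ ¬w), and w at every k in [10,j-1].
  j=11: (y ∧ ¬w) holds; w holds at every k in [10,10] → satisfied.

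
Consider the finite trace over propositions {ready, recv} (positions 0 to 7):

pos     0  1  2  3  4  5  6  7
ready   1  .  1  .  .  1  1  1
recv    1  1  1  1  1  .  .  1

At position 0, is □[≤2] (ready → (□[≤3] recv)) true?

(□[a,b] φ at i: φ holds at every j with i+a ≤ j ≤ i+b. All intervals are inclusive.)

Check (ready → (□[≤3] recv)) at every j in [0,2]:
  j=0: antecedent true; consequent holds on [0,3] → ✓
  j=1: antecedent false → ✓
  j=2: antecedent true; consequent fails at 5 → ✗
Fails at j=2 → formula fails.

No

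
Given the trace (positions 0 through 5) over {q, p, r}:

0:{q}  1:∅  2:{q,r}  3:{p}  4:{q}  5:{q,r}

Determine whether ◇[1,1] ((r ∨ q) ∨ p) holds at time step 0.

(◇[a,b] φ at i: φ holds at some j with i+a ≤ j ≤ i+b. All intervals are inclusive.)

Check ((r ∨ q) ∨ p) at each j in [1,1]:
  j=1: false
No position in the window satisfies it → formula fails.

Does not hold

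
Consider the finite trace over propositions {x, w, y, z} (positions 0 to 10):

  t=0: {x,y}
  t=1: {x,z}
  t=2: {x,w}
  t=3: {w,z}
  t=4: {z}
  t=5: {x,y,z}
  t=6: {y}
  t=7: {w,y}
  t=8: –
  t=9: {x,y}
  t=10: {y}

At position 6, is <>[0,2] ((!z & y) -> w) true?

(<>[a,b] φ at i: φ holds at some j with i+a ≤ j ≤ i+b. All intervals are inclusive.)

Check ((!z & y) -> w) at each j in [6,8]:
  j=6: false
  j=7: true
  j=8: true
Found at j=7 → formula holds.

True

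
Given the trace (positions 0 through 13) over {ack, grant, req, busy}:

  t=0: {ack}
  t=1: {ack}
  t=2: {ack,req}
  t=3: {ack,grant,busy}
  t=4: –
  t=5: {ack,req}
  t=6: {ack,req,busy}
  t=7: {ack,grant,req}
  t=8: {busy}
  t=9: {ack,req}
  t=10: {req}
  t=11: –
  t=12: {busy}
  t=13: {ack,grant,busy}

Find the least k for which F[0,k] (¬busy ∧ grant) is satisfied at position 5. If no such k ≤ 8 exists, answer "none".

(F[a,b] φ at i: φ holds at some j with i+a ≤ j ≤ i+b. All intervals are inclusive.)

2

Scan j = 5,6,… for (¬busy ∧ grant):
  j=5: fails
  j=6: fails
  j=7: holds
First hit at j=7, so smallest k = 7-5 = 2.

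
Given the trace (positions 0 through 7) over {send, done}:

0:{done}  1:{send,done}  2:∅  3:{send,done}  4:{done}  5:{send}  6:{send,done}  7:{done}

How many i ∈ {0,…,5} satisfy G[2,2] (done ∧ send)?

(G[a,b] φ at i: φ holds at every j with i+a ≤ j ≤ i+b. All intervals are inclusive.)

Evaluate at each i in [0,5]:
  i=0: ✗ (fails at j=2)
  i=1: ✓ (all of [3,3])
  i=2: ✗ (fails at j=4)
  i=3: ✗ (fails at j=5)
  i=4: ✓ (all of [6,6])
  i=5: ✗ (fails at j=7)
Positions where it holds: {1, 4} → 2.

2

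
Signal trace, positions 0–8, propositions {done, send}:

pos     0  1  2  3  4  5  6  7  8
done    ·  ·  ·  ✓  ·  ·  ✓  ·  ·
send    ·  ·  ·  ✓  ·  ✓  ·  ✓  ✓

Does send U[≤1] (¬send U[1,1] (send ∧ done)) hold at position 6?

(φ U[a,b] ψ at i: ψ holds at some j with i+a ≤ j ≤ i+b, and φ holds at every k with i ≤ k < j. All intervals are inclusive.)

No

Need some j in [6,7] with (¬send U[1,1] (send ∧ done)), and send at every k in [6,j-1].
  j=6: (¬send U[1,1] (send ∧ done)) — fails.
  j=7: (¬send U[1,1] (send ∧ done)) — fails.
No j in the window works → until fails.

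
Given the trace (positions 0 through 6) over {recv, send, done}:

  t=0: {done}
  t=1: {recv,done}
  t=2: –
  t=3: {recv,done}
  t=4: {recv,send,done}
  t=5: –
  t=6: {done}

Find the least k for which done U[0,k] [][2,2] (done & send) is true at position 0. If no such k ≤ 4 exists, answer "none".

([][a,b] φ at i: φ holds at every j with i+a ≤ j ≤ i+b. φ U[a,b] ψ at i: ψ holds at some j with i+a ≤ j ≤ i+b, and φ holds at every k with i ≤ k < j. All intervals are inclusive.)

Need earliest j ≥ 0 with [][2,2] (done & send), and done at every k in [0,j-1].
  j=0: rhs fails.
  j=1: rhs fails.
  j=2: rhs holds; lhs holds on [0,1]. k = 2.

2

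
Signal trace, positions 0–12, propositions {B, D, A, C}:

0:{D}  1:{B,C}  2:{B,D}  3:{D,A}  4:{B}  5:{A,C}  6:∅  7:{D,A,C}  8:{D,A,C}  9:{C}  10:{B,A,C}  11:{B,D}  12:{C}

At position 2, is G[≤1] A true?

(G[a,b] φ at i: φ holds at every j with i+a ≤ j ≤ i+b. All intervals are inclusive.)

Does not hold

Check A at every j in [2,3]:
  j=2: false
  j=3: true
Fails at j=2 → formula fails.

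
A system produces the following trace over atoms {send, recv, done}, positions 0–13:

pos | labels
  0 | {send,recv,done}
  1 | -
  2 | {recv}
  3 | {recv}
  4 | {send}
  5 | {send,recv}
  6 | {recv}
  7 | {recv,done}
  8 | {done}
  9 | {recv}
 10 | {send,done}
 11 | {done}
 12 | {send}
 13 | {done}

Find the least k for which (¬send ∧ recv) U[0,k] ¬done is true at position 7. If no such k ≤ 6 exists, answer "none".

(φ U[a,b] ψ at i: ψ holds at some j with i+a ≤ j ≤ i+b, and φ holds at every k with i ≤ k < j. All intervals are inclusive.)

Need earliest j ≥ 7 with ¬done, and (¬send ∧ recv) at every k in [7,j-1].
  j=7: rhs fails.
  j=8: rhs fails.
  j=9: rhs holds but lhs fails at k=8.
  j=10: rhs fails.
  j=11: rhs fails.
  j=12: rhs holds but lhs fails at k=8.
  j=13: rhs fails.
No witness within the range → none.

none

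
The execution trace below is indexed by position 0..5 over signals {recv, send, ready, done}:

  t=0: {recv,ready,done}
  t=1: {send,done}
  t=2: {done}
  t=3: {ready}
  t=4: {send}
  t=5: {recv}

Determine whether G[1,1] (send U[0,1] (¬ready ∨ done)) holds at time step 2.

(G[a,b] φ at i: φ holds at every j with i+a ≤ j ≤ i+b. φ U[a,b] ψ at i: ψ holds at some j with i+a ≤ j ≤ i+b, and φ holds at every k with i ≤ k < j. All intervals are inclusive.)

No

Check (send U[0,1] (¬ready ∨ done)) at every j in [3,3]:
  j=3: fails
Fails at j=3 → formula fails.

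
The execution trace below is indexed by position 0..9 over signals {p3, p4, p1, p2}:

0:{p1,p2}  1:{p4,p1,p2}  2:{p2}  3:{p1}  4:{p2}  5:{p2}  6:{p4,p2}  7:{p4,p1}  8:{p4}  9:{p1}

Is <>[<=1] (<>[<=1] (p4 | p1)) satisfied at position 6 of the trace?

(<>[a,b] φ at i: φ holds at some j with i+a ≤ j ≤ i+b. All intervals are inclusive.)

Yes

Check <>[<=1] (p4 | p1) at each j in [6,7]:
  j=6: holds (witness at 6)
  j=7: holds (witness at 7)
Found at j=6 → formula holds.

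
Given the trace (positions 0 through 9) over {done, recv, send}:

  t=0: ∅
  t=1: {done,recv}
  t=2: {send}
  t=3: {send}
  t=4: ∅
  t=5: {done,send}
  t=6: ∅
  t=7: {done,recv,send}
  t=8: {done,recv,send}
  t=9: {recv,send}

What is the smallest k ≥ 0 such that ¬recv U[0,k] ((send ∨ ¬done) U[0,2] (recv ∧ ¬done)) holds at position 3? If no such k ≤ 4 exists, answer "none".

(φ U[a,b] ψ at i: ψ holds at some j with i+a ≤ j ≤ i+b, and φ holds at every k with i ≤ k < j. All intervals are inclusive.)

4

Need earliest j ≥ 3 with ((send ∨ ¬done) U[0,2] (recv ∧ ¬done)), and ¬recv at every k in [3,j-1].
  j=3: rhs fails.
  j=4: rhs fails.
  j=5: rhs fails.
  j=6: rhs fails.
  j=7: rhs holds; lhs holds on [3,6]. k = 4.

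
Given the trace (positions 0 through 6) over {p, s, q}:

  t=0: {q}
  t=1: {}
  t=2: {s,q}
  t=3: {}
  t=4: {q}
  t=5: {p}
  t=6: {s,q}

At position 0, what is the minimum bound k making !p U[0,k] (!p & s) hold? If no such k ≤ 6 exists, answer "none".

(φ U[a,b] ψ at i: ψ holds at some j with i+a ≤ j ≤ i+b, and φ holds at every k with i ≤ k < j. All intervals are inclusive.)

2

Need earliest j ≥ 0 with (!p & s), and !p at every k in [0,j-1].
  j=0: rhs fails.
  j=1: rhs fails.
  j=2: rhs holds; lhs holds on [0,1]. k = 2.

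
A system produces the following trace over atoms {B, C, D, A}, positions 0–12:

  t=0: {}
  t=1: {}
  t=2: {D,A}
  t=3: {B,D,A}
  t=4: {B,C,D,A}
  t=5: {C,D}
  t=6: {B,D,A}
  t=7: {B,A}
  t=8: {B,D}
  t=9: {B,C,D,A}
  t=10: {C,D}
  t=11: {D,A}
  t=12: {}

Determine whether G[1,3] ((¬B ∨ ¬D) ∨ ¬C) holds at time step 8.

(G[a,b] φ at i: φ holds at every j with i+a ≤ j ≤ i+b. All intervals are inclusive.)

Does not hold

Check ((¬B ∨ ¬D) ∨ ¬C) at every j in [9,11]:
  j=9: false
  j=10: true
  j=11: true
Fails at j=9 → formula fails.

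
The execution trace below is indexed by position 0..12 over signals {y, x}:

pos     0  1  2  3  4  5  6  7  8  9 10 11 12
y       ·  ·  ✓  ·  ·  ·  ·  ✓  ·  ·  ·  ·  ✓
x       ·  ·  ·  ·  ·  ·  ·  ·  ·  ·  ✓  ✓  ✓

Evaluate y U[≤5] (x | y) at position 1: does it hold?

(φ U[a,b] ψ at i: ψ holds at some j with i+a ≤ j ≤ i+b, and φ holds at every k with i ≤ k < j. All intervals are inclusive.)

Does not hold

Need some j in [1,6] with (x | y), and y at every k in [1,j-1].
  j=1: (x | y) false.
  j=2: (x | y) holds, but y fails at k=1 → not this j.
  j=3: (x | y) false.
  j=4: (x | y) false.
  j=5: (x | y) false.
  j=6: (x | y) false.
No j in the window works → until fails.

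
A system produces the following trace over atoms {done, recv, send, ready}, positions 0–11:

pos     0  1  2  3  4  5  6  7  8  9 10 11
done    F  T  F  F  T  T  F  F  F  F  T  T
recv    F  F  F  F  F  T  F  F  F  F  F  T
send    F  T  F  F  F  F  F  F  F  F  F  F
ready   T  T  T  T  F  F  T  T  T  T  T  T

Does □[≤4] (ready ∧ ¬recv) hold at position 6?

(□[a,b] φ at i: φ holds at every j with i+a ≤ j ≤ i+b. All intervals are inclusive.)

True

Check (ready ∧ ¬recv) at every j in [6,10]:
  j=6: true
  j=7: true
  j=8: true
  j=9: true
  j=10: true
All positions satisfy it → formula holds.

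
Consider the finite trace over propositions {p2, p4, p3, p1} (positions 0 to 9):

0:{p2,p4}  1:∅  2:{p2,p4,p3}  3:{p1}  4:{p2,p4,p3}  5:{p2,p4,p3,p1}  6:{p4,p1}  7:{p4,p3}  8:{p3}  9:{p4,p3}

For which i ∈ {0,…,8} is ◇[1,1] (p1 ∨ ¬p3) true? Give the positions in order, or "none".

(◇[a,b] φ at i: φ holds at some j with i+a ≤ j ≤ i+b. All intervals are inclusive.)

Evaluate at each i in [0,8]:
  i=0: ✓ (witness j=1)
  i=1: ✗ (none in [2,2])
  i=2: ✓ (witness j=3)
  i=3: ✗ (none in [4,4])
  i=4: ✓ (witness j=5)
  i=5: ✓ (witness j=6)
  i=6: ✗ (none in [7,7])
  i=7: ✗ (none in [8,8])
  i=8: ✗ (none in [9,9])

0, 2, 4, 5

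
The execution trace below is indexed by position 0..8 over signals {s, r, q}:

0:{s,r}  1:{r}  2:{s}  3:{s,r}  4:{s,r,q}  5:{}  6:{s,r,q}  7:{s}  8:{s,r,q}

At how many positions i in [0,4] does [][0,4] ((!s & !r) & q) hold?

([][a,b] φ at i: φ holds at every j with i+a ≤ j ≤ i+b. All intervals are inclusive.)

0

Evaluate at each i in [0,4]:
  i=0: ✗ (fails at j=0)
  i=1: ✗ (fails at j=1)
  i=2: ✗ (fails at j=2)
  i=3: ✗ (fails at j=3)
  i=4: ✗ (fails at j=4)
Positions where it holds: {} → 0.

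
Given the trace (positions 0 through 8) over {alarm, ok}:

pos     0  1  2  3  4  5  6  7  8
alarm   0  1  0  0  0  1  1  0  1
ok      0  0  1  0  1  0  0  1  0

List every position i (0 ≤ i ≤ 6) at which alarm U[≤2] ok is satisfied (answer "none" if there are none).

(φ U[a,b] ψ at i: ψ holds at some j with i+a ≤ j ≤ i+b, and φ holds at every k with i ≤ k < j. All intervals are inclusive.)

1, 2, 4, 5, 6

Evaluate at each i in [0,6]:
  i=0: ✗ (lhs fails at k=0 before rhs at j=2)
  i=1: ✓ (rhs at j=2; lhs holds on [1,1])
  i=2: ✓ (rhs at j=2)
  i=3: ✗ (lhs fails at k=3 before rhs at j=4)
  i=4: ✓ (rhs at j=4)
  i=5: ✓ (rhs at j=7; lhs holds on [5,6])
  i=6: ✓ (rhs at j=7; lhs holds on [6,6])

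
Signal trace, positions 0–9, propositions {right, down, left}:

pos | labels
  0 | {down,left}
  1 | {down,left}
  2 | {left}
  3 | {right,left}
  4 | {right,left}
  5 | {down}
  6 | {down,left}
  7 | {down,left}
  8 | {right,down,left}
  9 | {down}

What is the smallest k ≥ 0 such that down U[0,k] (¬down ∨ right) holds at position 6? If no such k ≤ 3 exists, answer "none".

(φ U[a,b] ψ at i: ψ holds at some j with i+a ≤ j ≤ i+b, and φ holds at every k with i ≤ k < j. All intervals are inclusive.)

Need earliest j ≥ 6 with (¬down ∨ right), and down at every k in [6,j-1].
  j=6: rhs fails.
  j=7: rhs fails.
  j=8: rhs holds; lhs holds on [6,7]. k = 2.

2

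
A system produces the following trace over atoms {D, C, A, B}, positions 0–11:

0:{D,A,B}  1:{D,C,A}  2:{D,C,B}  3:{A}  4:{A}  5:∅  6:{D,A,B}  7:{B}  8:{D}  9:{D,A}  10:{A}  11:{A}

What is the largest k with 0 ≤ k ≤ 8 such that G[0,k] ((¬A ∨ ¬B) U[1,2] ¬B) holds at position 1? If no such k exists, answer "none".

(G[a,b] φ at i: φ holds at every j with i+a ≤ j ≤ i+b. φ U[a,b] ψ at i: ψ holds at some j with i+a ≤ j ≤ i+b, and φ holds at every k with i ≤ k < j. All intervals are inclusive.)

((¬A ∨ ¬B) U[1,2] ¬B) must hold from j=1 onward; find where it first fails.
  j=1: holds
  j=2: holds
  j=3: holds
  j=4: holds
  j=5: fails
Holds on [1,4], so largest k = 3.

3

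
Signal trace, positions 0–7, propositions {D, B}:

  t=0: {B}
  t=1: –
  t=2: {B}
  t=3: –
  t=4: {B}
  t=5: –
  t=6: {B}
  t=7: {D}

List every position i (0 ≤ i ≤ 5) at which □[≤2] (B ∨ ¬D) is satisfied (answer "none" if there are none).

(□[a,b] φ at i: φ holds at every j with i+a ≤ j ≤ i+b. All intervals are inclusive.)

0, 1, 2, 3, 4

Evaluate at each i in [0,5]:
  i=0: ✓ (all of [0,2])
  i=1: ✓ (all of [1,3])
  i=2: ✓ (all of [2,4])
  i=3: ✓ (all of [3,5])
  i=4: ✓ (all of [4,6])
  i=5: ✗ (fails at j=7)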